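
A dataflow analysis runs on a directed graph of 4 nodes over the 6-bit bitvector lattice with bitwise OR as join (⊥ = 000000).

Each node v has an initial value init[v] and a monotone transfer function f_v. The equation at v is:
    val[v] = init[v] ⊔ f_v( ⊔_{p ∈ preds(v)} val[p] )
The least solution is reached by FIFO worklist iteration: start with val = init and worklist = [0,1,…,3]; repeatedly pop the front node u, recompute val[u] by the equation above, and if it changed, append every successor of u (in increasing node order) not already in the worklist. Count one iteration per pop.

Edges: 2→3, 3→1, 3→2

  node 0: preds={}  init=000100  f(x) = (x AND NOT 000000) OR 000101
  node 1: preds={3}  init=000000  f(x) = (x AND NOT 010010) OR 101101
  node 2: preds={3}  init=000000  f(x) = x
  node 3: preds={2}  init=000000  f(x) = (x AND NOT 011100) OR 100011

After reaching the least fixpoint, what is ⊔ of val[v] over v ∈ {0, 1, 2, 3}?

Iteration log — 7 steps:
  step 1. node 0  ⊔preds=000000  new=000101  old=000100  +wl: 
  step 2. node 1  ⊔preds=000000  new=101101  old=000000  +wl: 
  step 3. node 2  ⊔preds=000000  new=000000  stable
  step 4. node 3  ⊔preds=000000  new=100011  old=000000  +wl: 1,2
  step 5. node 1  ⊔preds=100011  new=101101  stable
  step 6. node 2  ⊔preds=100011  new=100011  old=000000  +wl: 3
  step 7. node 3  ⊔preds=100011  new=100011  stable

Least fixpoint reached:
  node 0: 000101
  node 1: 101101
  node 2: 100011
  node 3: 100011

101111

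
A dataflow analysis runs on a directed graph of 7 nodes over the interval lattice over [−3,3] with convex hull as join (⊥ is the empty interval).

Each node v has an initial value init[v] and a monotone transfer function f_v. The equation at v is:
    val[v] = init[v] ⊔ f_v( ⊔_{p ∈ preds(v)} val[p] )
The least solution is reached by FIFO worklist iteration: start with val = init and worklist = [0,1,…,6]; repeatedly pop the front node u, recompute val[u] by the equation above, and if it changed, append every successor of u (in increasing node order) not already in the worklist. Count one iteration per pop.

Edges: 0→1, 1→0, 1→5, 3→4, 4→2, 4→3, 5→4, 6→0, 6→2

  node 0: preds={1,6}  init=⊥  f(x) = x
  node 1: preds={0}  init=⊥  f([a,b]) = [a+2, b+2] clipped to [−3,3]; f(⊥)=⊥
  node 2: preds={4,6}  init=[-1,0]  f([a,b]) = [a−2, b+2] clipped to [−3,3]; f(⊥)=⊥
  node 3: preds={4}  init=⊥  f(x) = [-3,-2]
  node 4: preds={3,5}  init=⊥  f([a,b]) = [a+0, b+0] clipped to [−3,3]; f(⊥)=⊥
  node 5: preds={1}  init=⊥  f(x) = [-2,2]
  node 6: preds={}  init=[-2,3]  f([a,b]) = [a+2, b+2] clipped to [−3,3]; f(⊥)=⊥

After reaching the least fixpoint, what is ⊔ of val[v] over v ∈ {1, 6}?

Iteration log — 13 steps:
  step 1. node 0  ⊔preds=[-2,3]  new=[-2,3]  old=⊥  +wl: 
  step 2. node 1  ⊔preds=[-2,3]  new=[0,3]  old=⊥  +wl: 0
  step 3. node 2  ⊔preds=[-2,3]  new=[-3,3]  old=[-1,0]  +wl: 
  step 4. node 3  ⊔preds=⊥  new=[-3,-2]  old=⊥  +wl: 
  step 5. node 4  ⊔preds=[-3,-2]  new=[-3,-2]  old=⊥  +wl: 2,3
  step 6. node 5  ⊔preds=[0,3]  new=[-2,2]  old=⊥  +wl: 4
  step 7. node 6  ⊔preds=⊥  new=[-2,3]  stable
  step 8. node 0  ⊔preds=[-2,3]  new=[-2,3]  stable
  step 9. node 2  ⊔preds=[-3,3]  new=[-3,3]  stable
  step 10. node 3  ⊔preds=[-3,-2]  new=[-3,-2]  stable
  step 11. node 4  ⊔preds=[-3,2]  new=[-3,2]  old=[-3,-2]  +wl: 2,3
  step 12. node 2  ⊔preds=[-3,3]  new=[-3,3]  stable
  step 13. node 3  ⊔preds=[-3,2]  new=[-3,-2]  stable

Least fixpoint reached:
  node 0: [-2,3]
  node 1: [0,3]
  node 2: [-3,3]
  node 3: [-3,-2]
  node 4: [-3,2]
  node 5: [-2,2]
  node 6: [-2,3]

[-2,3]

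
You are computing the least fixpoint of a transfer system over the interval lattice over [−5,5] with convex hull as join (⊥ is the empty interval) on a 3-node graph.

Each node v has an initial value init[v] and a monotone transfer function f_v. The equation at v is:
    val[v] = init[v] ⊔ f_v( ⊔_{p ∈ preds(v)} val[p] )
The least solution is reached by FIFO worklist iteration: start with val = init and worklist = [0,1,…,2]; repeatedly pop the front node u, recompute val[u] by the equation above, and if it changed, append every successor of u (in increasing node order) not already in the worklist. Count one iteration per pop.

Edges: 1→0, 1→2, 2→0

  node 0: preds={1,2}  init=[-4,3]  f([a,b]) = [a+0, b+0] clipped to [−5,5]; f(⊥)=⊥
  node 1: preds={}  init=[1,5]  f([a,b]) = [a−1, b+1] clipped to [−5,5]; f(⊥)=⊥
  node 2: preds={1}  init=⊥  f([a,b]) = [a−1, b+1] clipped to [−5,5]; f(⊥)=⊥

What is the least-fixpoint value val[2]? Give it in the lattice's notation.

[0,5]

Worklist (4 pops):
  #1 pop 0: in=[1,5] → [-4,5] (was [-4,3]); enqueue []
  #2 pop 1: in=⊥ → [1,5] (no change)
  #3 pop 2: in=[1,5] → [0,5] (was ⊥); enqueue [0]
  #4 pop 0: in=[0,5] → [-4,5] (no change)

Fixpoint:
  val[0] = [-4,5]
  val[1] = [1,5]
  val[2] = [0,5]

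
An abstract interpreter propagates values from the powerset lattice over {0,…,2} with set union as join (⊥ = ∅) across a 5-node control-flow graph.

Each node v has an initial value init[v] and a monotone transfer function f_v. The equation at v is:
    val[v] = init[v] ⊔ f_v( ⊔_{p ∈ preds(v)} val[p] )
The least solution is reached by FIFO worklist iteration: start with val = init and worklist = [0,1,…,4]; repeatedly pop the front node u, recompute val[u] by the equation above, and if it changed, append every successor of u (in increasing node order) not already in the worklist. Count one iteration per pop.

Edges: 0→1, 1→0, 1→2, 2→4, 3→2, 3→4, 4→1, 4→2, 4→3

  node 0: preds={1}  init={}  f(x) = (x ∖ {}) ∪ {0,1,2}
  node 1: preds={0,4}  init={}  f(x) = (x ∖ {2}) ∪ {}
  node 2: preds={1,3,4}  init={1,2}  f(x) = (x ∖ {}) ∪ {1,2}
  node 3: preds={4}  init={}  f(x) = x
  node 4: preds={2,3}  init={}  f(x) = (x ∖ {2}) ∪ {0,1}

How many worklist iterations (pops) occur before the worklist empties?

Iteration log — 11 steps:
  step 1. node 0  ⊔preds={}  new={0,1,2}  old={}  +wl: 
  step 2. node 1  ⊔preds={0,1,2}  new={0,1}  old={}  +wl: 0
  step 3. node 2  ⊔preds={0,1}  new={0,1,2}  old={1,2}  +wl: 
  step 4. node 3  ⊔preds={}  new={}  stable
  step 5. node 4  ⊔preds={0,1,2}  new={0,1}  old={}  +wl: 1,2,3
  step 6. node 0  ⊔preds={0,1}  new={0,1,2}  stable
  step 7. node 1  ⊔preds={0,1,2}  new={0,1}  stable
  step 8. node 2  ⊔preds={0,1}  new={0,1,2}  stable
  step 9. node 3  ⊔preds={0,1}  new={0,1}  old={}  +wl: 2,4
  step 10. node 2  ⊔preds={0,1}  new={0,1,2}  stable
  step 11. node 4  ⊔preds={0,1,2}  new={0,1}  stable

Least fixpoint reached:
  node 0: {0,1,2}
  node 1: {0,1}
  node 2: {0,1,2}
  node 3: {0,1}
  node 4: {0,1}

11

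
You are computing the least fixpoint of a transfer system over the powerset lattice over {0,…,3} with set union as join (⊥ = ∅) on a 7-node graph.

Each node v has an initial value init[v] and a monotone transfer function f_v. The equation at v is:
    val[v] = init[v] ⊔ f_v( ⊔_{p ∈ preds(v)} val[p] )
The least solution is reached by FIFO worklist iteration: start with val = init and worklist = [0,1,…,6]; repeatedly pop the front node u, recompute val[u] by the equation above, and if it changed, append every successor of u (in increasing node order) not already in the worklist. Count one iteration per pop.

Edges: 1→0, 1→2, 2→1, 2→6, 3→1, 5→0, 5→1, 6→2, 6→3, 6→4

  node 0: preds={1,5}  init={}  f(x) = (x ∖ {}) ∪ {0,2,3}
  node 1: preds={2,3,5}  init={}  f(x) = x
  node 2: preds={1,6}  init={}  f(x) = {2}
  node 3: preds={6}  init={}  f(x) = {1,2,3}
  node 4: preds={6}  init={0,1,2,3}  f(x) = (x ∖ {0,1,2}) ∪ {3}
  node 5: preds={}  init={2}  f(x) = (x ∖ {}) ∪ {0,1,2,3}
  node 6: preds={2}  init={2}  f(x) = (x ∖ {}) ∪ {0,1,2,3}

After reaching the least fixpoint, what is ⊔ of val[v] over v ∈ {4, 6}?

Trace (13 dequeues):
  [1] u=0 | in {2} | out {0,2,3} | prev {} | push {}
  [2] u=1 | in {2} | out {2} | prev {} | push {0}
  [3] u=2 | in {2} | out {2} | prev {} | push {1}
  [4] u=3 | in {2} | out {1,2,3} | prev {} | push {}
  [5] u=4 | in {2} | out {0,1,2,3} | ==
  [6] u=5 | in {} | out {0,1,2,3} | prev {2} | push {}
  [7] u=6 | in {2} | out {0,1,2,3} | prev {2} | push {2,3,4}
  [8] u=0 | in {0,1,2,3} | out {0,1,2,3} | prev {0,2,3} | push {}
  [9] u=1 | in {0,1,2,3} | out {0,1,2,3} | prev {2} | push {0}
  [10] u=2 | in {0,1,2,3} | out {2} | ==
  [11] u=3 | in {0,1,2,3} | out {1,2,3} | ==
  [12] u=4 | in {0,1,2,3} | out {0,1,2,3} | ==
  [13] u=0 | in {0,1,2,3} | out {0,1,2,3} | ==

Converged values:
  [0] {0,1,2,3}
  [1] {0,1,2,3}
  [2] {2}
  [3] {1,2,3}
  [4] {0,1,2,3}
  [5] {0,1,2,3}
  [6] {0,1,2,3}

{0,1,2,3}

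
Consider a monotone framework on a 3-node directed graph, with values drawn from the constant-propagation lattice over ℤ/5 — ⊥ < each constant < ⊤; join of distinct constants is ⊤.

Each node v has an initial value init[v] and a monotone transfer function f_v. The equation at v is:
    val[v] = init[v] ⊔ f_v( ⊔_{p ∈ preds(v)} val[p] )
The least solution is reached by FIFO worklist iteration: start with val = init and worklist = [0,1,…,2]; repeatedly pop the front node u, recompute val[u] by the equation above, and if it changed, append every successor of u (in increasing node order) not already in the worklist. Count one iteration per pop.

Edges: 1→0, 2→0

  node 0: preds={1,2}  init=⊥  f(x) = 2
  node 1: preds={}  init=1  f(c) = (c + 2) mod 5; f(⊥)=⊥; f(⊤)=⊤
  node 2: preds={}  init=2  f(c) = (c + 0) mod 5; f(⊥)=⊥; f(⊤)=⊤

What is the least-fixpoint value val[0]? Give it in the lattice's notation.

2

Worklist (3 pops):
  #1 pop 0: in=⊤ → 2 (was ⊥); enqueue []
  #2 pop 1: in=⊥ → 1 (no change)
  #3 pop 2: in=⊥ → 2 (no change)

Fixpoint:
  val[0] = 2
  val[1] = 1
  val[2] = 2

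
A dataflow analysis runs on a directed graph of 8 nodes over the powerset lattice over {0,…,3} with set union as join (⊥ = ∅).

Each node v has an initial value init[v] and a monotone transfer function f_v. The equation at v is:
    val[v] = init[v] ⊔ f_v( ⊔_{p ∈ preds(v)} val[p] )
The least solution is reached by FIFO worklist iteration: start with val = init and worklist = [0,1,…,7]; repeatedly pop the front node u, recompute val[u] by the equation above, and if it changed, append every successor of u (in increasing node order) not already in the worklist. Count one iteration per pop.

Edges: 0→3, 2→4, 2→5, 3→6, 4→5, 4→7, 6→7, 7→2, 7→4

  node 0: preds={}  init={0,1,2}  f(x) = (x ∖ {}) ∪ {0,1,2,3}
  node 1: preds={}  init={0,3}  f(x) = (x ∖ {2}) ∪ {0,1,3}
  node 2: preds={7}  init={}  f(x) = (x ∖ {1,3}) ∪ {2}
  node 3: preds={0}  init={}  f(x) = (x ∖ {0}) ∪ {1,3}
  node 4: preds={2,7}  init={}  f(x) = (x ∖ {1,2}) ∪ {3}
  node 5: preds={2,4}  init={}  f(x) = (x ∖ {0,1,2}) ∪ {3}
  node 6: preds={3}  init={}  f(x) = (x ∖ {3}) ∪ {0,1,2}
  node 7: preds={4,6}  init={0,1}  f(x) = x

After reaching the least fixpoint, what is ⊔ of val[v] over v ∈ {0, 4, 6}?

{0,1,2,3}

Trace (10 dequeues):
  [1] u=0 | in {} | out {0,1,2,3} | prev {0,1,2} | push {}
  [2] u=1 | in {} | out {0,1,3} | prev {0,3} | push {}
  [3] u=2 | in {0,1} | out {0,2} | prev {} | push {}
  [4] u=3 | in {0,1,2,3} | out {1,2,3} | prev {} | push {}
  [5] u=4 | in {0,1,2} | out {0,3} | prev {} | push {}
  [6] u=5 | in {0,2,3} | out {3} | prev {} | push {}
  [7] u=6 | in {1,2,3} | out {0,1,2} | prev {} | push {}
  [8] u=7 | in {0,1,2,3} | out {0,1,2,3} | prev {0,1} | push {2,4}
  [9] u=2 | in {0,1,2,3} | out {0,2} | ==
  [10] u=4 | in {0,1,2,3} | out {0,3} | ==

Converged values:
  [0] {0,1,2,3}
  [1] {0,1,3}
  [2] {0,2}
  [3] {1,2,3}
  [4] {0,3}
  [5] {3}
  [6] {0,1,2}
  [7] {0,1,2,3}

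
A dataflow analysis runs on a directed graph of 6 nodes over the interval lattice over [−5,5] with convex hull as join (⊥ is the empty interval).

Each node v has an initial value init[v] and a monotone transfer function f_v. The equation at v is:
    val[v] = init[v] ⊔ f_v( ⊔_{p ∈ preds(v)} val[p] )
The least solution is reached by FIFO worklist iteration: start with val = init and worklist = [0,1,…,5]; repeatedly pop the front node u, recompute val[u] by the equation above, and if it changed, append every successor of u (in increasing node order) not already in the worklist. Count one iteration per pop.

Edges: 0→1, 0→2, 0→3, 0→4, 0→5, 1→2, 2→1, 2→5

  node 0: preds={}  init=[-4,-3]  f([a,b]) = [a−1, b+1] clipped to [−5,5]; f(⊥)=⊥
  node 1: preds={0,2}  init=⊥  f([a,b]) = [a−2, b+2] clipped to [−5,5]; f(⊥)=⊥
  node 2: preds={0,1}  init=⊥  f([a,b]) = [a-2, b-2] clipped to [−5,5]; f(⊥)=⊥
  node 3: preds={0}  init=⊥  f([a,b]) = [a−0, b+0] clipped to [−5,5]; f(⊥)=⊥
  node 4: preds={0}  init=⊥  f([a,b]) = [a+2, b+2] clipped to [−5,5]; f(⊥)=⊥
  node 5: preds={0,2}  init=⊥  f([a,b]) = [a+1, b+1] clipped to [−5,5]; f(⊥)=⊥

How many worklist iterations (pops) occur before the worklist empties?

Trace (7 dequeues):
  [1] u=0 | in ⊥ | out [-4,-3] | ==
  [2] u=1 | in [-4,-3] | out [-5,-1] | prev ⊥ | push {}
  [3] u=2 | in [-5,-1] | out [-5,-3] | prev ⊥ | push {1}
  [4] u=3 | in [-4,-3] | out [-4,-3] | prev ⊥ | push {}
  [5] u=4 | in [-4,-3] | out [-2,-1] | prev ⊥ | push {}
  [6] u=5 | in [-5,-3] | out [-4,-2] | prev ⊥ | push {}
  [7] u=1 | in [-5,-3] | out [-5,-1] | ==

Converged values:
  [0] [-4,-3]
  [1] [-5,-1]
  [2] [-5,-3]
  [3] [-4,-3]
  [4] [-2,-1]
  [5] [-4,-2]

7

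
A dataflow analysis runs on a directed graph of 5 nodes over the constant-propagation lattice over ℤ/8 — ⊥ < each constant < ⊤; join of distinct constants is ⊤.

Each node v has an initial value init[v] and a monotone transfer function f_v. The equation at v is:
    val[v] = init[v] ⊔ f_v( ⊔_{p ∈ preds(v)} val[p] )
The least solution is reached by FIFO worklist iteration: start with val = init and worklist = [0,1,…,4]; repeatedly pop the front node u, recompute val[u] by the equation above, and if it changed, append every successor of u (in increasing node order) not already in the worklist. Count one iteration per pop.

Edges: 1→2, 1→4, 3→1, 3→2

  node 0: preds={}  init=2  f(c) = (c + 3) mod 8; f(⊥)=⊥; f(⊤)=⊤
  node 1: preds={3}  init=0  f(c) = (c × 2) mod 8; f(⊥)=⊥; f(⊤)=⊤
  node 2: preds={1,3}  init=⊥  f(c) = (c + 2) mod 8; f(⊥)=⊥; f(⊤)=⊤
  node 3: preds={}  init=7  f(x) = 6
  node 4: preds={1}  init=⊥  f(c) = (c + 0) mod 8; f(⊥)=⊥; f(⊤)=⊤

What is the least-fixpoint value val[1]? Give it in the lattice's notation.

Worklist (7 pops):
  #1 pop 0: in=⊥ → 2 (no change)
  #2 pop 1: in=7 → ⊤ (was 0); enqueue []
  #3 pop 2: in=⊤ → ⊤ (was ⊥); enqueue []
  #4 pop 3: in=⊥ → ⊤ (was 7); enqueue [1,2]
  #5 pop 4: in=⊤ → ⊤ (was ⊥); enqueue []
  #6 pop 1: in=⊤ → ⊤ (no change)
  #7 pop 2: in=⊤ → ⊤ (no change)

Fixpoint:
  val[0] = 2
  val[1] = ⊤
  val[2] = ⊤
  val[3] = ⊤
  val[4] = ⊤

⊤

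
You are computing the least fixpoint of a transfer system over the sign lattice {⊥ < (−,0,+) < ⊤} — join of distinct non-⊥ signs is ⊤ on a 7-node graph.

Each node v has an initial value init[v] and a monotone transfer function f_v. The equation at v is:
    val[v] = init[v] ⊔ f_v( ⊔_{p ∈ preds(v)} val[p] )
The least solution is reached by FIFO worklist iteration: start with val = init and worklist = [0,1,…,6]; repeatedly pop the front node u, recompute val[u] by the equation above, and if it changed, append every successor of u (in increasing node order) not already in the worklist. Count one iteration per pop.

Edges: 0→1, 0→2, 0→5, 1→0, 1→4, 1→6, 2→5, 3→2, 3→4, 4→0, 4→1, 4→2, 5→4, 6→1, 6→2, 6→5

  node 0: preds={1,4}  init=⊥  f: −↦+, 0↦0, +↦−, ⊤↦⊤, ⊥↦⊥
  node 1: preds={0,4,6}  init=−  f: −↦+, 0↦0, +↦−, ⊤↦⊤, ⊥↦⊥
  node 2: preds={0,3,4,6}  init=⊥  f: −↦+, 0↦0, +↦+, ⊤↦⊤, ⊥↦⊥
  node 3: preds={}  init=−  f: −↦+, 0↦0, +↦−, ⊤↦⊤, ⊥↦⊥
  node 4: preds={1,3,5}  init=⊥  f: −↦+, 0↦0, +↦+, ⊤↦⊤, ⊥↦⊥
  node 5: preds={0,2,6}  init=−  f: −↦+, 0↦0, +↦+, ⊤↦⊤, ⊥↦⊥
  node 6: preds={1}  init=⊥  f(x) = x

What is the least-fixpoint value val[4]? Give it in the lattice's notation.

⊤

Iteration log — 17 steps:
  step 1. node 0  ⊔preds=−  new=+  old=⊥  +wl: 
  step 2. node 1  ⊔preds=+  new=−  stable
  step 3. node 2  ⊔preds=⊤  new=⊤  old=⊥  +wl: 
  step 4. node 3  ⊔preds=⊥  new=−  stable
  step 5. node 4  ⊔preds=−  new=+  old=⊥  +wl: 0,1,2
  step 6. node 5  ⊔preds=⊤  new=⊤  old=−  +wl: 4
  step 7. node 6  ⊔preds=−  new=−  old=⊥  +wl: 5
  step 8. node 0  ⊔preds=⊤  new=⊤  old=+  +wl: 
  step 9. node 1  ⊔preds=⊤  new=⊤  old=−  +wl: 0,6
  step 10. node 2  ⊔preds=⊤  new=⊤  stable
  step 11. node 4  ⊔preds=⊤  new=⊤  old=+  +wl: 1,2
  step 12. node 5  ⊔preds=⊤  new=⊤  stable
  step 13. node 0  ⊔preds=⊤  new=⊤  stable
  step 14. node 6  ⊔preds=⊤  new=⊤  old=−  +wl: 5
  step 15. node 1  ⊔preds=⊤  new=⊤  stable
  step 16. node 2  ⊔preds=⊤  new=⊤  stable
  step 17. node 5  ⊔preds=⊤  new=⊤  stable

Least fixpoint reached:
  node 0: ⊤
  node 1: ⊤
  node 2: ⊤
  node 3: −
  node 4: ⊤
  node 5: ⊤
  node 6: ⊤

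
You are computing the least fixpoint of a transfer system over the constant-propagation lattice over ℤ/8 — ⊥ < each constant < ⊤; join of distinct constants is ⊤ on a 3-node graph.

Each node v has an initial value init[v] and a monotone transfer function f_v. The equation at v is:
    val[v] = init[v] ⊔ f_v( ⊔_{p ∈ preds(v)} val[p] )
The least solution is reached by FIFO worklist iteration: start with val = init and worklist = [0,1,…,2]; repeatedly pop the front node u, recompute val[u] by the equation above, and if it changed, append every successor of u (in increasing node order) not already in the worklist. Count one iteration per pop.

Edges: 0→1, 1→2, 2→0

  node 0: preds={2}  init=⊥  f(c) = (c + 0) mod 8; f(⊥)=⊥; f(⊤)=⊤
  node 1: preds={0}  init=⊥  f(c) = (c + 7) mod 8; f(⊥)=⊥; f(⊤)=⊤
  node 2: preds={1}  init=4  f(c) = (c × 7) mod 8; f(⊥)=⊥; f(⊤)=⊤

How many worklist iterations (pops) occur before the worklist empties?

Trace (6 dequeues):
  [1] u=0 | in 4 | out 4 | prev ⊥ | push {}
  [2] u=1 | in 4 | out 3 | prev ⊥ | push {}
  [3] u=2 | in 3 | out ⊤ | prev 4 | push {0}
  [4] u=0 | in ⊤ | out ⊤ | prev 4 | push {1}
  [5] u=1 | in ⊤ | out ⊤ | prev 3 | push {2}
  [6] u=2 | in ⊤ | out ⊤ | ==

Converged values:
  [0] ⊤
  [1] ⊤
  [2] ⊤

6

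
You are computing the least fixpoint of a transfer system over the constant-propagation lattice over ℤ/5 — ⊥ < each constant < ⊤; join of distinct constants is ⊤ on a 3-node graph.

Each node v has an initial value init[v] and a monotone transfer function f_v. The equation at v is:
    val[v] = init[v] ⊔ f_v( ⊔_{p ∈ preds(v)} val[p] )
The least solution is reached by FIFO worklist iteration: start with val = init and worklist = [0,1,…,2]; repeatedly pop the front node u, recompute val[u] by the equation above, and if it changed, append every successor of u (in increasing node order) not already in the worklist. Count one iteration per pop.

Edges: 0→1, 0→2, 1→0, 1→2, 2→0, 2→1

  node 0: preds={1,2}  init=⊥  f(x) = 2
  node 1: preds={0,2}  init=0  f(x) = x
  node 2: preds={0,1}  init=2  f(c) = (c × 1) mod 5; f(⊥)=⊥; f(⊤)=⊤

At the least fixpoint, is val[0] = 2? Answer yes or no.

Worklist (5 pops):
  #1 pop 0: in=⊤ → 2 (was ⊥); enqueue []
  #2 pop 1: in=2 → ⊤ (was 0); enqueue [0]
  #3 pop 2: in=⊤ → ⊤ (was 2); enqueue [1]
  #4 pop 0: in=⊤ → 2 (no change)
  #5 pop 1: in=⊤ → ⊤ (no change)

Fixpoint:
  val[0] = 2
  val[1] = ⊤
  val[2] = ⊤

yes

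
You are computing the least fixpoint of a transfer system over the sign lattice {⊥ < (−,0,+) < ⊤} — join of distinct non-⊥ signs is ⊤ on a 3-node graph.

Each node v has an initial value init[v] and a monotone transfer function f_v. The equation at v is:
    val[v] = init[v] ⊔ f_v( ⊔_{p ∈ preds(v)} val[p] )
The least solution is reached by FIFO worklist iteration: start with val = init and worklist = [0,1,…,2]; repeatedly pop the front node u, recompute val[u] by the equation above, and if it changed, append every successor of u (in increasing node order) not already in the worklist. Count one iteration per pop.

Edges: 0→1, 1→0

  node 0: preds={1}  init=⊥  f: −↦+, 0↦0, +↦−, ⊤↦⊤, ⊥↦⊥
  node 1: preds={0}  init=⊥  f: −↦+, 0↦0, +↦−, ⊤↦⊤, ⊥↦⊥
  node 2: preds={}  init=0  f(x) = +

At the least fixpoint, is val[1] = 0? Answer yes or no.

no

Worklist (3 pops):
  #1 pop 0: in=⊥ → ⊥ (no change)
  #2 pop 1: in=⊥ → ⊥ (no change)
  #3 pop 2: in=⊥ → ⊤ (was 0); enqueue []

Fixpoint:
  val[0] = ⊥
  val[1] = ⊥
  val[2] = ⊤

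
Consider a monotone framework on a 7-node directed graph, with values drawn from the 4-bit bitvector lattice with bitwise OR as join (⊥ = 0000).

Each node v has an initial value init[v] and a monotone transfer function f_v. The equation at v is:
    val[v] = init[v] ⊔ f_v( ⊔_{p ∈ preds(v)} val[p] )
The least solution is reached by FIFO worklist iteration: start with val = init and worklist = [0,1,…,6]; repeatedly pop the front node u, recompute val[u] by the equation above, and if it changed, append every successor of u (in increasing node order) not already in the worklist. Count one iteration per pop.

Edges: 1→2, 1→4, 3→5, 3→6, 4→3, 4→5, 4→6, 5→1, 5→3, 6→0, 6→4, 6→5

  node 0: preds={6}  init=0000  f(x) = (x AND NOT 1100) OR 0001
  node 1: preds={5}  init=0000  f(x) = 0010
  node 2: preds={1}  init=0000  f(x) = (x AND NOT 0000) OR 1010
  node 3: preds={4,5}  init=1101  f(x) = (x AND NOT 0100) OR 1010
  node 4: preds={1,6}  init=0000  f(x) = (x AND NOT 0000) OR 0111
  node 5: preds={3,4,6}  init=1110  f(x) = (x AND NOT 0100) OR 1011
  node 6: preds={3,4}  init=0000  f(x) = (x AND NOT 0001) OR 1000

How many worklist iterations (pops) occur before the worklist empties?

14

Iteration log — 14 steps:
  step 1. node 0  ⊔preds=0000  new=0001  old=0000  +wl: 
  step 2. node 1  ⊔preds=1110  new=0010  old=0000  +wl: 
  step 3. node 2  ⊔preds=0010  new=1010  old=0000  +wl: 
  step 4. node 3  ⊔preds=1110  new=1111  old=1101  +wl: 
  step 5. node 4  ⊔preds=0010  new=0111  old=0000  +wl: 3
  step 6. node 5  ⊔preds=1111  new=1111  old=1110  +wl: 1
  step 7. node 6  ⊔preds=1111  new=1110  old=0000  +wl: 0,4,5
  step 8. node 3  ⊔preds=1111  new=1111  stable
  step 9. node 1  ⊔preds=1111  new=0010  stable
  step 10. node 0  ⊔preds=1110  new=0011  old=0001  +wl: 
  step 11. node 4  ⊔preds=1110  new=1111  old=0111  +wl: 3,6
  step 12. node 5  ⊔preds=1111  new=1111  stable
  step 13. node 3  ⊔preds=1111  new=1111  stable
  step 14. node 6  ⊔preds=1111  new=1110  stable

Least fixpoint reached:
  node 0: 0011
  node 1: 0010
  node 2: 1010
  node 3: 1111
  node 4: 1111
  node 5: 1111
  node 6: 1110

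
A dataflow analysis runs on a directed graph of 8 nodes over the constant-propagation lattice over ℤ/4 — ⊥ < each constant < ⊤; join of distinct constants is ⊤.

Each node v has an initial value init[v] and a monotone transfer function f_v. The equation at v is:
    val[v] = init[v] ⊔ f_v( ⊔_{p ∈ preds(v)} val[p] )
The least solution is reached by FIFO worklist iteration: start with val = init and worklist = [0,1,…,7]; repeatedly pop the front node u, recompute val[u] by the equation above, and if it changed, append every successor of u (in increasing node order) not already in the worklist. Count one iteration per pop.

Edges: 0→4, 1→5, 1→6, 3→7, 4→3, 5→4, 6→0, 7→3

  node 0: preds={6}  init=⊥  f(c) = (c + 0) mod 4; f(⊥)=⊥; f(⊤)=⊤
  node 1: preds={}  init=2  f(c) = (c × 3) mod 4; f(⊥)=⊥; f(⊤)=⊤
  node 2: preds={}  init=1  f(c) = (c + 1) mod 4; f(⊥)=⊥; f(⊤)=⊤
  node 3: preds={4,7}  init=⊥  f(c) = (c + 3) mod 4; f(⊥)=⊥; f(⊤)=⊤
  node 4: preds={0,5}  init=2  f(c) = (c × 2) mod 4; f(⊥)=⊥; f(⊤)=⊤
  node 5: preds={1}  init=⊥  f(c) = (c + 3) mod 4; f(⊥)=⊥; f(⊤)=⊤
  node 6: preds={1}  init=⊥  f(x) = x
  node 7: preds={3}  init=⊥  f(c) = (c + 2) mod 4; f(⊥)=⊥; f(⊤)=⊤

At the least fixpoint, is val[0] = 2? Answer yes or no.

Worklist (14 pops):
  #1 pop 0: in=⊥ → ⊥ (no change)
  #2 pop 1: in=⊥ → 2 (no change)
  #3 pop 2: in=⊥ → 1 (no change)
  #4 pop 3: in=2 → 1 (was ⊥); enqueue []
  #5 pop 4: in=⊥ → 2 (no change)
  #6 pop 5: in=2 → 1 (was ⊥); enqueue [4]
  #7 pop 6: in=2 → 2 (was ⊥); enqueue [0]
  #8 pop 7: in=1 → 3 (was ⊥); enqueue [3]
  #9 pop 4: in=1 → 2 (no change)
  #10 pop 0: in=2 → 2 (was ⊥); enqueue [4]
  #11 pop 3: in=⊤ → ⊤ (was 1); enqueue [7]
  #12 pop 4: in=⊤ → ⊤ (was 2); enqueue [3]
  #13 pop 7: in=⊤ → ⊤ (was 3); enqueue []
  #14 pop 3: in=⊤ → ⊤ (no change)

Fixpoint:
  val[0] = 2
  val[1] = 2
  val[2] = 1
  val[3] = ⊤
  val[4] = ⊤
  val[5] = 1
  val[6] = 2
  val[7] = ⊤

yes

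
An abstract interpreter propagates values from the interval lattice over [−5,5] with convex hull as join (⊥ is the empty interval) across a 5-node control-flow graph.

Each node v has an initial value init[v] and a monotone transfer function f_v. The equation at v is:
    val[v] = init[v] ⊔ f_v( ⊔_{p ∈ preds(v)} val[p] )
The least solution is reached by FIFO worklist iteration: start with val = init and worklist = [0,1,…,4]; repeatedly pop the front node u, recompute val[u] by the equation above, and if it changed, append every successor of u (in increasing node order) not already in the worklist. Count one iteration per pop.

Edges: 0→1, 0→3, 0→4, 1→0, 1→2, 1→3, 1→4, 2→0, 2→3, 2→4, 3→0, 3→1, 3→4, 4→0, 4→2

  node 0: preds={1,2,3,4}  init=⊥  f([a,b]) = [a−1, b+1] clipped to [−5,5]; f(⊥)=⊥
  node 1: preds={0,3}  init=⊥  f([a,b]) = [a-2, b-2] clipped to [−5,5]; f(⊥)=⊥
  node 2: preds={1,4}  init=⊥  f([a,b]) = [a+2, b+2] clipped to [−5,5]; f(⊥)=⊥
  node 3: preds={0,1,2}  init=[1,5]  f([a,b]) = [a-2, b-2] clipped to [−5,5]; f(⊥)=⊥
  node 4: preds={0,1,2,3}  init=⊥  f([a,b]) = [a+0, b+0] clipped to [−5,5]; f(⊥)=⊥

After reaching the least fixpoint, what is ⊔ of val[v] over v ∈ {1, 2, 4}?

Trace (13 dequeues):
  [1] u=0 | in [1,5] | out [0,5] | prev ⊥ | push {}
  [2] u=1 | in [0,5] | out [-2,3] | prev ⊥ | push {0}
  [3] u=2 | in [-2,3] | out [0,5] | prev ⊥ | push {}
  [4] u=3 | in [-2,5] | out [-4,5] | prev [1,5] | push {1}
  [5] u=4 | in [-4,5] | out [-4,5] | prev ⊥ | push {2}
  [6] u=0 | in [-4,5] | out [-5,5] | prev [0,5] | push {3,4}
  [7] u=1 | in [-5,5] | out [-5,3] | prev [-2,3] | push {0}
  [8] u=2 | in [-5,5] | out [-3,5] | prev [0,5] | push {}
  [9] u=3 | in [-5,5] | out [-5,5] | prev [-4,5] | push {1}
  [10] u=4 | in [-5,5] | out [-5,5] | prev [-4,5] | push {2}
  [11] u=0 | in [-5,5] | out [-5,5] | ==
  [12] u=1 | in [-5,5] | out [-5,3] | ==
  [13] u=2 | in [-5,5] | out [-3,5] | ==

Converged values:
  [0] [-5,5]
  [1] [-5,3]
  [2] [-3,5]
  [3] [-5,5]
  [4] [-5,5]

[-5,5]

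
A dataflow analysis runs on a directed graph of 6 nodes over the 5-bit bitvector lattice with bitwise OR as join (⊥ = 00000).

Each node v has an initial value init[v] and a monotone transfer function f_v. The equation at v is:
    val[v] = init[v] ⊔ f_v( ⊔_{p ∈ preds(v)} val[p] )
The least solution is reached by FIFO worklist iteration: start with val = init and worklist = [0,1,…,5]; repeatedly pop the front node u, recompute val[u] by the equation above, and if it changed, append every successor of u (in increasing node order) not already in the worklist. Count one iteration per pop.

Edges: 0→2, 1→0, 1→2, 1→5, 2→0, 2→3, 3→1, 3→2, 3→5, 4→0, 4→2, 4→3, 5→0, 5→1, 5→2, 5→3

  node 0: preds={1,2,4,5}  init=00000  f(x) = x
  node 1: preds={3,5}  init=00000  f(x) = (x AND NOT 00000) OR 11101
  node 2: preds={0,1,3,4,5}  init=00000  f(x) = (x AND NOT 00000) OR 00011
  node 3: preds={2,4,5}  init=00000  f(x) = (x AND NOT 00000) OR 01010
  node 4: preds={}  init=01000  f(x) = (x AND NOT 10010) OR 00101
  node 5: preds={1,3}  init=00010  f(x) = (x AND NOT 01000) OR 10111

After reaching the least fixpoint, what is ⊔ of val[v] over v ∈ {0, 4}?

Trace (10 dequeues):
  [1] u=0 | in 01010 | out 01010 | prev 00000 | push {}
  [2] u=1 | in 00010 | out 11111 | prev 00000 | push {0}
  [3] u=2 | in 11111 | out 11111 | prev 00000 | push {}
  [4] u=3 | in 11111 | out 11111 | prev 00000 | push {1,2}
  [5] u=4 | in 00000 | out 01101 | prev 01000 | push {3}
  [6] u=5 | in 11111 | out 10111 | prev 00010 | push {}
  [7] u=0 | in 11111 | out 11111 | prev 01010 | push {}
  [8] u=1 | in 11111 | out 11111 | ==
  [9] u=2 | in 11111 | out 11111 | ==
  [10] u=3 | in 11111 | out 11111 | ==

Converged values:
  [0] 11111
  [1] 11111
  [2] 11111
  [3] 11111
  [4] 01101
  [5] 10111

11111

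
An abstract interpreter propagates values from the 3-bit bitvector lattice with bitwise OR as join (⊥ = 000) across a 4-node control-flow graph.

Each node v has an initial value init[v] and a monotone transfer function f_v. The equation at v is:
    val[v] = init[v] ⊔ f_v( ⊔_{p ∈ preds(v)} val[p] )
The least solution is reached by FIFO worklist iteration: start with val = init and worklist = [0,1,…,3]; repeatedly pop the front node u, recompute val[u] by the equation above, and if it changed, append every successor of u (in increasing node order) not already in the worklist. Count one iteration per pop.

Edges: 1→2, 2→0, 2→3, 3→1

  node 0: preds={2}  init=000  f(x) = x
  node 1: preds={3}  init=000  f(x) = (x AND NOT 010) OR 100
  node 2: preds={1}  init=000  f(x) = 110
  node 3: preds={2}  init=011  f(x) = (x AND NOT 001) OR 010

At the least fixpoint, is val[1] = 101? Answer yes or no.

Trace (6 dequeues):
  [1] u=0 | in 000 | out 000 | ==
  [2] u=1 | in 011 | out 101 | prev 000 | push {}
  [3] u=2 | in 101 | out 110 | prev 000 | push {0}
  [4] u=3 | in 110 | out 111 | prev 011 | push {1}
  [5] u=0 | in 110 | out 110 | prev 000 | push {}
  [6] u=1 | in 111 | out 101 | ==

Converged values:
  [0] 110
  [1] 101
  [2] 110
  [3] 111

yes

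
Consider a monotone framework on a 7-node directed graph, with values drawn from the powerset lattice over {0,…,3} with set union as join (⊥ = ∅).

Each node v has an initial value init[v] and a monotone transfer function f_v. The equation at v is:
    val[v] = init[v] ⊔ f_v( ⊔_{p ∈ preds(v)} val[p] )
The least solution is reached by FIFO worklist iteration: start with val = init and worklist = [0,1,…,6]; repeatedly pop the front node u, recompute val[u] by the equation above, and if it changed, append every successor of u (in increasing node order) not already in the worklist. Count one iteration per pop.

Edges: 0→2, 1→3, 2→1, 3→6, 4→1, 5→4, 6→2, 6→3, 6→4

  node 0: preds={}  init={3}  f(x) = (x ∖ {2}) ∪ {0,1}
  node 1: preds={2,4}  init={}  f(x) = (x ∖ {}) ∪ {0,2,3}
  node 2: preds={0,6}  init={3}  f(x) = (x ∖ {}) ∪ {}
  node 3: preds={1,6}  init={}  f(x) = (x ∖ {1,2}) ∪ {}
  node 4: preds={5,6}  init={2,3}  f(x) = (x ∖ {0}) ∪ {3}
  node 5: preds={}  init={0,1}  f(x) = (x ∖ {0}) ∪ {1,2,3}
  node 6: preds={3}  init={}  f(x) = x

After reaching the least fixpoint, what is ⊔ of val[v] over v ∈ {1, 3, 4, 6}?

{0,1,2,3}

Worklist (11 pops):
  #1 pop 0: in={} → {0,1,3} (was {3}); enqueue []
  #2 pop 1: in={2,3} → {0,2,3} (was {}); enqueue []
  #3 pop 2: in={0,1,3} → {0,1,3} (was {3}); enqueue [1]
  #4 pop 3: in={0,2,3} → {0,3} (was {}); enqueue []
  #5 pop 4: in={0,1} → {1,2,3} (was {2,3}); enqueue []
  #6 pop 5: in={} → {0,1,2,3} (was {0,1}); enqueue [4]
  #7 pop 6: in={0,3} → {0,3} (was {}); enqueue [2,3]
  #8 pop 1: in={0,1,2,3} → {0,1,2,3} (was {0,2,3}); enqueue []
  #9 pop 4: in={0,1,2,3} → {1,2,3} (no change)
  #10 pop 2: in={0,1,3} → {0,1,3} (no change)
  #11 pop 3: in={0,1,2,3} → {0,3} (no change)

Fixpoint:
  val[0] = {0,1,3}
  val[1] = {0,1,2,3}
  val[2] = {0,1,3}
  val[3] = {0,3}
  val[4] = {1,2,3}
  val[5] = {0,1,2,3}
  val[6] = {0,3}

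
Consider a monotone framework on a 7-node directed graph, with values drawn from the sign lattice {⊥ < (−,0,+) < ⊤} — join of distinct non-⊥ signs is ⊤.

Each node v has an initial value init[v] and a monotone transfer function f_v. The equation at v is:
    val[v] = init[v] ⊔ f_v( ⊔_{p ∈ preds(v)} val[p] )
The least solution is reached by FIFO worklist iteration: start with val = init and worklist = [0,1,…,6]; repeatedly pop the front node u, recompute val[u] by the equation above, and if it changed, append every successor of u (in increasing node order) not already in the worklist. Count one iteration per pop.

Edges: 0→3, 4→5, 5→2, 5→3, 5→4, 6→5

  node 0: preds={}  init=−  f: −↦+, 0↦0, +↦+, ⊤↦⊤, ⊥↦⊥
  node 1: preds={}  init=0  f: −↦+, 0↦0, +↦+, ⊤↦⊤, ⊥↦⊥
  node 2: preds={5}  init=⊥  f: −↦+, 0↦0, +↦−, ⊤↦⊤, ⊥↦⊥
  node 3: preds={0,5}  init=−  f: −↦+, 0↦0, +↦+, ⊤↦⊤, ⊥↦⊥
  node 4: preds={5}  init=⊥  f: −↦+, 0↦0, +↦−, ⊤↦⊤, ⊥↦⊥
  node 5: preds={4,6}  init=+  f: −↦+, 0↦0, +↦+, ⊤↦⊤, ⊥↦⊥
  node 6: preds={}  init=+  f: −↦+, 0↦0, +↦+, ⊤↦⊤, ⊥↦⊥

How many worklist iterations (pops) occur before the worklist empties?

Worklist (11 pops):
  #1 pop 0: in=⊥ → − (no change)
  #2 pop 1: in=⊥ → 0 (no change)
  #3 pop 2: in=+ → − (was ⊥); enqueue []
  #4 pop 3: in=⊤ → ⊤ (was −); enqueue []
  #5 pop 4: in=+ → − (was ⊥); enqueue []
  #6 pop 5: in=⊤ → ⊤ (was +); enqueue [2,3,4]
  #7 pop 6: in=⊥ → + (no change)
  #8 pop 2: in=⊤ → ⊤ (was −); enqueue []
  #9 pop 3: in=⊤ → ⊤ (no change)
  #10 pop 4: in=⊤ → ⊤ (was −); enqueue [5]
  #11 pop 5: in=⊤ → ⊤ (no change)

Fixpoint:
  val[0] = −
  val[1] = 0
  val[2] = ⊤
  val[3] = ⊤
  val[4] = ⊤
  val[5] = ⊤
  val[6] = +

11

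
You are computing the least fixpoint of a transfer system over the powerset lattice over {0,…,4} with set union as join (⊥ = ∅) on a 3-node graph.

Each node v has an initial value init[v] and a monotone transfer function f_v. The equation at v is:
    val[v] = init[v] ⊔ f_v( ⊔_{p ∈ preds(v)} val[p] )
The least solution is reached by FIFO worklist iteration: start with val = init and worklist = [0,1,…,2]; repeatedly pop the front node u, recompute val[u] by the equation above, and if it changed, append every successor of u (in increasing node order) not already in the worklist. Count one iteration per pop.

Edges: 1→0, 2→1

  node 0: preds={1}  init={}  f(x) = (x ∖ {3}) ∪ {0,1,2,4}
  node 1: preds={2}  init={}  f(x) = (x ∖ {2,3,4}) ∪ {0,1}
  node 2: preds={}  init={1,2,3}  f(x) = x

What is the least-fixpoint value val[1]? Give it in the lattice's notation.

Worklist (4 pops):
  #1 pop 0: in={} → {0,1,2,4} (was {}); enqueue []
  #2 pop 1: in={1,2,3} → {0,1} (was {}); enqueue [0]
  #3 pop 2: in={} → {1,2,3} (no change)
  #4 pop 0: in={0,1} → {0,1,2,4} (no change)

Fixpoint:
  val[0] = {0,1,2,4}
  val[1] = {0,1}
  val[2] = {1,2,3}

{0,1}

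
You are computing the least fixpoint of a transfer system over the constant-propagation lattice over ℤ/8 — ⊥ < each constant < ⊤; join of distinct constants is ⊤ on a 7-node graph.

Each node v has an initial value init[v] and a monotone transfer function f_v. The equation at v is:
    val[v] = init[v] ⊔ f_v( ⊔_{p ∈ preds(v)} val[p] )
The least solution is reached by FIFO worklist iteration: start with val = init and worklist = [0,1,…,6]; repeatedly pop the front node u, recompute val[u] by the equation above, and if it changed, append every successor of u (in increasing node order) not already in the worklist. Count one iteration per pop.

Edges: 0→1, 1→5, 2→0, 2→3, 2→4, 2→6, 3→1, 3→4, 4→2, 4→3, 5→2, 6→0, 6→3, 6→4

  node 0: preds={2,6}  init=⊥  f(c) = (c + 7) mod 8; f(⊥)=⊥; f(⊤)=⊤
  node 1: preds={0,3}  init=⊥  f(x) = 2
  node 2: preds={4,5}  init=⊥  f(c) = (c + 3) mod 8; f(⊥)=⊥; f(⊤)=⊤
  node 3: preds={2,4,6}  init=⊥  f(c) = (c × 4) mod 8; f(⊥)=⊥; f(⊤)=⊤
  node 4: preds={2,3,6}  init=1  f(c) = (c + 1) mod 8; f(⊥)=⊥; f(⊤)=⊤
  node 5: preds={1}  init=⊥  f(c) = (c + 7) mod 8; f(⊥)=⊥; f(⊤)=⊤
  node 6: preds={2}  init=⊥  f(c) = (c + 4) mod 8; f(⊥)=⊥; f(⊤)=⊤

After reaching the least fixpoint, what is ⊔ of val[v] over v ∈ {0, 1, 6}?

⊤

Trace (17 dequeues):
  [1] u=0 | in ⊥ | out ⊥ | ==
  [2] u=1 | in ⊥ | out 2 | prev ⊥ | push {}
  [3] u=2 | in 1 | out 4 | prev ⊥ | push {0}
  [4] u=3 | in ⊤ | out ⊤ | prev ⊥ | push {1}
  [5] u=4 | in ⊤ | out ⊤ | prev 1 | push {2,3}
  [6] u=5 | in 2 | out 1 | prev ⊥ | push {}
  [7] u=6 | in 4 | out 0 | prev ⊥ | push {4}
  [8] u=0 | in ⊤ | out ⊤ | prev ⊥ | push {}
  [9] u=1 | in ⊤ | out 2 | ==
  [10] u=2 | in ⊤ | out ⊤ | prev 4 | push {0,6}
  [11] u=3 | in ⊤ | out ⊤ | ==
  [12] u=4 | in ⊤ | out ⊤ | ==
  [13] u=0 | in ⊤ | out ⊤ | ==
  [14] u=6 | in ⊤ | out ⊤ | prev 0 | push {0,3,4}
  [15] u=0 | in ⊤ | out ⊤ | ==
  [16] u=3 | in ⊤ | out ⊤ | ==
  [17] u=4 | in ⊤ | out ⊤ | ==

Converged values:
  [0] ⊤
  [1] 2
  [2] ⊤
  [3] ⊤
  [4] ⊤
  [5] 1
  [6] ⊤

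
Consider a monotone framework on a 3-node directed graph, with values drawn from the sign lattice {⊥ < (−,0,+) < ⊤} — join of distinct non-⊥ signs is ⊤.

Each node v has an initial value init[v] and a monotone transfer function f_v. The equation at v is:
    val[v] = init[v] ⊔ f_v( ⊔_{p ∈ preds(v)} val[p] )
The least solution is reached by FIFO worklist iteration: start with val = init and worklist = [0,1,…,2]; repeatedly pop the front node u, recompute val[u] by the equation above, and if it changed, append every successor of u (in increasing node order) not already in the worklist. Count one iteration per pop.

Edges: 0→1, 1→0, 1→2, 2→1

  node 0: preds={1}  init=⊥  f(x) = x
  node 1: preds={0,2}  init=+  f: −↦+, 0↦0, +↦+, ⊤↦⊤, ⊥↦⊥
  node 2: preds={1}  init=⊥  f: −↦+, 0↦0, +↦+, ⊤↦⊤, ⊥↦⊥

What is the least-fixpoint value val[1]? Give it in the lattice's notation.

Worklist (4 pops):
  #1 pop 0: in=+ → + (was ⊥); enqueue []
  #2 pop 1: in=+ → + (no change)
  #3 pop 2: in=+ → + (was ⊥); enqueue [1]
  #4 pop 1: in=+ → + (no change)

Fixpoint:
  val[0] = +
  val[1] = +
  val[2] = +

+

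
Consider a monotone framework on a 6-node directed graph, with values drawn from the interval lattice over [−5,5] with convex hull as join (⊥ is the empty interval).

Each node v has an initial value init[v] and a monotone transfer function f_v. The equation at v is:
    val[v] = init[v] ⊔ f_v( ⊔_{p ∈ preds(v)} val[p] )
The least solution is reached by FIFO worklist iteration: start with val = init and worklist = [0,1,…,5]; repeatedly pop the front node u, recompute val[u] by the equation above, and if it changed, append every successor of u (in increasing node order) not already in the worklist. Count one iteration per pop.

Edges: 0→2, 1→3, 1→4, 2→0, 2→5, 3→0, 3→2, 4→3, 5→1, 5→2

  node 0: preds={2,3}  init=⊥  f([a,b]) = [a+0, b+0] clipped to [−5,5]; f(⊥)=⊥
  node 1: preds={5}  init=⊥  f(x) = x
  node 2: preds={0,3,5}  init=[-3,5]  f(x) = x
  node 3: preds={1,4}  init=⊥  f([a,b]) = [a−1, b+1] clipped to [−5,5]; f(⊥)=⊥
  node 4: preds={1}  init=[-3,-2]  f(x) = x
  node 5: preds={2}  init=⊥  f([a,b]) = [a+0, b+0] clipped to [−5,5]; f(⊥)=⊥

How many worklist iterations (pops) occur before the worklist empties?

Trace (28 dequeues):
  [1] u=0 | in [-3,5] | out [-3,5] | prev ⊥ | push {}
  [2] u=1 | in ⊥ | out ⊥ | ==
  [3] u=2 | in [-3,5] | out [-3,5] | ==
  [4] u=3 | in [-3,-2] | out [-4,-1] | prev ⊥ | push {0,2}
  [5] u=4 | in ⊥ | out [-3,-2] | ==
  [6] u=5 | in [-3,5] | out [-3,5] | prev ⊥ | push {1}
  [7] u=0 | in [-4,5] | out [-4,5] | prev [-3,5] | push {}
  [8] u=2 | in [-4,5] | out [-4,5] | prev [-3,5] | push {0,5}
  [9] u=1 | in [-3,5] | out [-3,5] | prev ⊥ | push {3,4}
  [10] u=0 | in [-4,5] | out [-4,5] | ==
  [11] u=5 | in [-4,5] | out [-4,5] | prev [-3,5] | push {1,2}
  [12] u=3 | in [-3,5] | out [-4,5] | prev [-4,-1] | push {0}
  [13] u=4 | in [-3,5] | out [-3,5] | prev [-3,-2] | push {3}
  [14] u=1 | in [-4,5] | out [-4,5] | prev [-3,5] | push {4}
  [15] u=2 | in [-4,5] | out [-4,5] | ==
  [16] u=0 | in [-4,5] | out [-4,5] | ==
  [17] u=3 | in [-4,5] | out [-5,5] | prev [-4,5] | push {0,2}
  [18] u=4 | in [-4,5] | out [-4,5] | prev [-3,5] | push {3}
  [19] u=0 | in [-5,5] | out [-5,5] | prev [-4,5] | push {}
  [20] u=2 | in [-5,5] | out [-5,5] | prev [-4,5] | push {0,5}
  [21] u=3 | in [-4,5] | out [-5,5] | ==
  [22] u=0 | in [-5,5] | out [-5,5] | ==
  [23] u=5 | in [-5,5] | out [-5,5] | prev [-4,5] | push {1,2}
  [24] u=1 | in [-5,5] | out [-5,5] | prev [-4,5] | push {3,4}
  [25] u=2 | in [-5,5] | out [-5,5] | ==
  [26] u=3 | in [-5,5] | out [-5,5] | ==
  [27] u=4 | in [-5,5] | out [-5,5] | prev [-4,5] | push {3}
  [28] u=3 | in [-5,5] | out [-5,5] | ==

Converged values:
  [0] [-5,5]
  [1] [-5,5]
  [2] [-5,5]
  [3] [-5,5]
  [4] [-5,5]
  [5] [-5,5]

28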